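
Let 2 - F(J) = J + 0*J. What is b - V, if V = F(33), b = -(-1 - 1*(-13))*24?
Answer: -257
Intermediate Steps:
b = -288 (b = -(-1 + 13)*24 = -1*12*24 = -12*24 = -288)
F(J) = 2 - J (F(J) = 2 - (J + 0*J) = 2 - (J + 0) = 2 - J)
V = -31 (V = 2 - 1*33 = 2 - 33 = -31)
b - V = -288 - 1*(-31) = -288 + 31 = -257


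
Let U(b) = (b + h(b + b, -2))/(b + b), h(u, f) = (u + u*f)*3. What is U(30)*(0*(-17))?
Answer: 0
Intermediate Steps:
h(u, f) = 3*u + 3*f*u (h(u, f) = (u + f*u)*3 = 3*u + 3*f*u)
U(b) = -5/2 (U(b) = (b + 3*(b + b)*(1 - 2))/(b + b) = (b + 3*(2*b)*(-1))/((2*b)) = (b - 6*b)*(1/(2*b)) = (-5*b)*(1/(2*b)) = -5/2)
U(30)*(0*(-17)) = -0*(-17) = -5/2*0 = 0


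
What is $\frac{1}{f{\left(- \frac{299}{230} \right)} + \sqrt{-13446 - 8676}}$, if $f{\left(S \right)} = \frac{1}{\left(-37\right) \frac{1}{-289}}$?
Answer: $\frac{10693}{30368539} - \frac{4107 i \sqrt{2458}}{30368539} \approx 0.00035211 - 0.0067049 i$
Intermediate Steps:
$f{\left(S \right)} = \frac{289}{37}$ ($f{\left(S \right)} = \frac{1}{\left(-37\right) \left(- \frac{1}{289}\right)} = \frac{1}{\frac{37}{289}} = \frac{289}{37}$)
$\frac{1}{f{\left(- \frac{299}{230} \right)} + \sqrt{-13446 - 8676}} = \frac{1}{\frac{289}{37} + \sqrt{-13446 - 8676}} = \frac{1}{\frac{289}{37} + \sqrt{-22122}} = \frac{1}{\frac{289}{37} + 3 i \sqrt{2458}}$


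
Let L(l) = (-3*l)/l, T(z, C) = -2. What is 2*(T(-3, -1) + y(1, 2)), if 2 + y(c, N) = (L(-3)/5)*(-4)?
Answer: -16/5 ≈ -3.2000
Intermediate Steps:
L(l) = -3
y(c, N) = 2/5 (y(c, N) = -2 - 3/5*(-4) = -2 + 12/5 = 2/5)
2*(T(-3, -1) + y(1, 2)) = 2*(-2 + 2/5) = 2*(-8/5) = -16/5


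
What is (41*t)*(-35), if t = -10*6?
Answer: 86100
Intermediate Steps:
t = -60
(41*t)*(-35) = (41*(-60))*(-35) = -2460*(-35) = 86100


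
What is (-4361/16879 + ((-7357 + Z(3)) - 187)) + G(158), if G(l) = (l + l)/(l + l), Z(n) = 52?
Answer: -126444950/16879 ≈ -7491.3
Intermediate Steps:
G(l) = 1 (G(l) = (2*l)/((2*l)) = (2*l)*(1/(2*l)) = 1)
(-4361/16879 + ((-7357 + Z(3)) - 187)) + G(158) = (-4361/16879 + ((-7357 + 52) - 187)) + 1 = (-4361*1/16879 + (-7305 - 187)) + 1 = (-4361/16879 - 7492) + 1 = -126461829/16879 + 1 = -126444950/16879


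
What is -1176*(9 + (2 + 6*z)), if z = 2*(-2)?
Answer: 15288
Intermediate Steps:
z = -4
-1176*(9 + (2 + 6*z)) = -1176*(9 + (2 + 6*(-4))) = -1176*(9 + (2 - 24)) = -1176*(9 - 22) = -1176*(-13) = -168*(-91) = 15288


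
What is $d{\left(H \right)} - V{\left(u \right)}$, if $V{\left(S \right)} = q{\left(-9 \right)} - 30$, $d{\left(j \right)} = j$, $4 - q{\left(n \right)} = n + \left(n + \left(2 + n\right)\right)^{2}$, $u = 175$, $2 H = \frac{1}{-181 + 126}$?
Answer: $\frac{30029}{110} \approx 272.99$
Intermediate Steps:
$H = - \frac{1}{110}$ ($H = \frac{1}{2 \left(-181 + 126\right)} = \frac{1}{2 \left(-55\right)} = \frac{1}{2} \left(- \frac{1}{55}\right) = - \frac{1}{110} \approx -0.0090909$)
$q{\left(n \right)} = 4 - n - \left(2 + 2 n\right)^{2}$ ($q{\left(n \right)} = 4 - \left(n + \left(n + \left(2 + n\right)\right)^{2}\right) = 4 - \left(n + \left(2 + 2 n\right)^{2}\right) = 4 - n - \left(2 + 2 n\right)^{2}$)
$V{\left(S \right)} = -273$ ($V{\left(S \right)} = \left(-1\right) \left(-9\right) \left(9 + 4 \left(-9\right)\right) - 30 = \left(-1\right) \left(-9\right) \left(9 - 36\right) - 30 = \left(-1\right) \left(-9\right) \left(-27\right) - 30 = -243 - 30 = -273$)
$d{\left(H \right)} - V{\left(u \right)} = - \frac{1}{110} - -273 = - \frac{1}{110} + 273 = \frac{30029}{110}$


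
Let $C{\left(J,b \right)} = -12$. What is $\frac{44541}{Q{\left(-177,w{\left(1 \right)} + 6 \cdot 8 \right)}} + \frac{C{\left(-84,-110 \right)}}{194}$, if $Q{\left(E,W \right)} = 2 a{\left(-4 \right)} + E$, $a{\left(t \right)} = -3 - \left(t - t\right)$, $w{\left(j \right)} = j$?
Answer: $- \frac{1440525}{5917} \approx -243.46$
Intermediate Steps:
$a{\left(t \right)} = -3$ ($a{\left(t \right)} = -3 - 0 = -3 + 0 = -3$)
$Q{\left(E,W \right)} = -6 + E$ ($Q{\left(E,W \right)} = 2 \left(-3\right) + E = -6 + E$)
$\frac{44541}{Q{\left(-177,w{\left(1 \right)} + 6 \cdot 8 \right)}} + \frac{C{\left(-84,-110 \right)}}{194} = \frac{44541}{-6 - 177} - \frac{12}{194} = \frac{44541}{-183} - \frac{6}{97} = 44541 \left(- \frac{1}{183}\right) - \frac{6}{97} = - \frac{14847}{61} - \frac{6}{97} = - \frac{1440525}{5917}$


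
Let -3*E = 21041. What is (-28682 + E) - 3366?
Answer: -117185/3 ≈ -39062.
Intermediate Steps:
E = -21041/3 (E = -⅓*21041 = -21041/3 ≈ -7013.7)
(-28682 + E) - 3366 = (-28682 - 21041/3) - 3366 = -107087/3 - 3366 = -117185/3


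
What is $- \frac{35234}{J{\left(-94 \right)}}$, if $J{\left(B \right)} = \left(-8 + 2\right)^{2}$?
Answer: $- \frac{17617}{18} \approx -978.72$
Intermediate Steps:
$J{\left(B \right)} = 36$ ($J{\left(B \right)} = \left(-6\right)^{2} = 36$)
$- \frac{35234}{J{\left(-94 \right)}} = - \frac{35234}{36} = \left(-35234\right) \frac{1}{36} = - \frac{17617}{18}$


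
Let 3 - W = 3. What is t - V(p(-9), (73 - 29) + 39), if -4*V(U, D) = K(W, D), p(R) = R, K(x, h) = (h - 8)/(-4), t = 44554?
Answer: 712789/16 ≈ 44549.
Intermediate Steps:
W = 0 (W = 3 - 1*3 = 3 - 3 = 0)
K(x, h) = 2 - h/4 (K(x, h) = (-8 + h)*(-1/4) = 2 - h/4)
V(U, D) = -1/2 + D/16 (V(U, D) = -(2 - D/4)/4 = -1/2 + D/16)
t - V(p(-9), (73 - 29) + 39) = 44554 - (-1/2 + ((73 - 29) + 39)/16) = 44554 - (-1/2 + (44 + 39)/16) = 44554 - (-1/2 + (1/16)*83) = 44554 - (-1/2 + 83/16) = 44554 - 1*75/16 = 44554 - 75/16 = 712789/16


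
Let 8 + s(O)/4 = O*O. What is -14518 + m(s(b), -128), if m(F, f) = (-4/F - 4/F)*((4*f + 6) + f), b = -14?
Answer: -682029/47 ≈ -14511.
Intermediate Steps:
s(O) = -32 + 4*O**2 (s(O) = -32 + 4*(O*O) = -32 + 4*O**2)
m(F, f) = -8*(6 + 5*f)/F (m(F, f) = (-8/F)*((6 + 4*f) + f) = (-8/F)*(6 + 5*f) = -8*(6 + 5*f)/F)
-14518 + m(s(b), -128) = -14518 + 8*(-6 - 5*(-128))/(-32 + 4*(-14)**2) = -14518 + 8*(-6 + 640)/(-32 + 4*196) = -14518 + 8*634/(-32 + 784) = -14518 + 8*634/752 = -14518 + 8*(1/752)*634 = -14518 + 317/47 = -682029/47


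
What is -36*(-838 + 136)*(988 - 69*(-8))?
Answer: 38918880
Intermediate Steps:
-36*(-838 + 136)*(988 - 69*(-8)) = -(-25272)*(988 + 552) = -(-25272)*1540 = -36*(-1081080) = 38918880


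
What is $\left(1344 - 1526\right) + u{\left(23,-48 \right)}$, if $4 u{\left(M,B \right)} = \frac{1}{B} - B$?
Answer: $- \frac{32641}{192} \approx -170.01$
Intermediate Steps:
$u{\left(M,B \right)} = - \frac{B}{4} + \frac{1}{4 B}$ ($u{\left(M,B \right)} = \frac{\frac{1}{B} - B}{4} = - \frac{B}{4} + \frac{1}{4 B}$)
$\left(1344 - 1526\right) + u{\left(23,-48 \right)} = \left(1344 - 1526\right) + \frac{1 - \left(-48\right)^{2}}{4 \left(-48\right)} = -182 + \frac{1}{4} \left(- \frac{1}{48}\right) \left(1 - 2304\right) = -182 + \frac{1}{4} \left(- \frac{1}{48}\right) \left(-2303\right) = -182 + \frac{2303}{192} = - \frac{32641}{192}$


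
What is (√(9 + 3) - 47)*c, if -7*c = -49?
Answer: -329 + 14*√3 ≈ -304.75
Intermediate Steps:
c = 7 (c = -⅐*(-49) = 7)
(√(9 + 3) - 47)*c = (√(9 + 3) - 47)*7 = (√12 - 47)*7 = (2*√3 - 47)*7 = (-47 + 2*√3)*7 = -329 + 14*√3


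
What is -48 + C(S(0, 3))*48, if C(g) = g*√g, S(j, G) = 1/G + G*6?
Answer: -48 + 880*√165/3 ≈ 3719.9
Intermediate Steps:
S(j, G) = 1/G + 6*G
C(g) = g^(3/2)
-48 + C(S(0, 3))*48 = -48 + (1/3 + 6*3)^(3/2)*48 = -48 + (⅓ + 18)^(3/2)*48 = -48 + (55/3)^(3/2)*48 = -48 + (55*√165/9)*48 = -48 + 880*√165/3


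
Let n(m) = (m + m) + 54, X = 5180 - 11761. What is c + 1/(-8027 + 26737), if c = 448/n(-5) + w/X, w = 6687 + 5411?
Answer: 11300800131/1354435610 ≈ 8.3436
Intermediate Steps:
w = 12098
X = -6581
n(m) = 54 + 2*m (n(m) = 2*m + 54 = 54 + 2*m)
c = 603994/72391 (c = 448/(54 + 2*(-5)) + 12098/(-6581) = 448/(54 - 10) + 12098*(-1/6581) = 448/44 - 12098/6581 = 448*(1/44) - 12098/6581 = 112/11 - 12098/6581 = 603994/72391 ≈ 8.3435)
c + 1/(-8027 + 26737) = 603994/72391 + 1/(-8027 + 26737) = 603994/72391 + 1/18710 = 11300800131/1354435610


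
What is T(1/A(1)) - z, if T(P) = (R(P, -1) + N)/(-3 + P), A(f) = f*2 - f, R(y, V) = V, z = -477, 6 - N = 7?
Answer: 478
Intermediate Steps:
N = -1 (N = 6 - 1*7 = 6 - 7 = -1)
A(f) = f (A(f) = 2*f - f = f)
T(P) = -2/(-3 + P) (T(P) = (-1 - 1)/(-3 + P) = -2/(-3 + P))
T(1/A(1)) - z = -2/(-3 + 1/1) - 1*(-477) = -2/(-3 + 1) + 477 = -2/(-2) + 477 = -2*(-½) + 477 = 1 + 477 = 478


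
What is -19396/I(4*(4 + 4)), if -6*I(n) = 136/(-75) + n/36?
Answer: -251775/2 ≈ -1.2589e+5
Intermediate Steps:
I(n) = 68/225 - n/216 (I(n) = -(136/(-75) + n/36)/6 = -(136*(-1/75) + n*(1/36))/6 = -(-136/75 + n/36)/6 = 68/225 - n/216)
-19396/I(4*(4 + 4)) = -19396/(68/225 - (4 + 4)/54) = -19396/(68/225 - 8/54) = -19396/(68/225 - 1/216*32) = -19396/(68/225 - 4/27) = -19396/104/675 = -19396*675/104 = -251775/2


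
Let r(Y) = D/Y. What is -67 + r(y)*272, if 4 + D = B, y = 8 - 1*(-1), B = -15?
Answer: -5771/9 ≈ -641.22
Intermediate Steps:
y = 9 (y = 8 + 1 = 9)
D = -19 (D = -4 - 15 = -19)
r(Y) = -19/Y
-67 + r(y)*272 = -67 - 19/9*272 = -67 - 5168/9 = -5771/9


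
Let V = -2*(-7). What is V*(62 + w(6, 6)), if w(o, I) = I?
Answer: 952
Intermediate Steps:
V = 14
V*(62 + w(6, 6)) = 14*(62 + 6) = 14*68 = 952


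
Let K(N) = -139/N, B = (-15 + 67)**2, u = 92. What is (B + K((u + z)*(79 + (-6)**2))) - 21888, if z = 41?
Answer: -293419419/15295 ≈ -19184.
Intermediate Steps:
B = 2704 (B = 52**2 = 2704)
(B + K((u + z)*(79 + (-6)**2))) - 21888 = (2704 - 139*1/((79 + (-6)**2)*(92 + 41))) - 21888 = (2704 - 139*1/(133*(79 + 36))) - 21888 = (2704 - 139/(133*115)) - 21888 = (2704 - 139/15295) - 21888 = 41357541/15295 - 21888 = -293419419/15295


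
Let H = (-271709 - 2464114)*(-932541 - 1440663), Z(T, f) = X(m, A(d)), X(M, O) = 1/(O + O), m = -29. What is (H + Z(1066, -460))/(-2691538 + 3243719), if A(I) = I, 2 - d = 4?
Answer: 25970664347567/2208724 ≈ 1.1758e+7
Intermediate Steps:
d = -2 (d = 2 - 1*4 = 2 - 4 = -2)
X(M, O) = 1/(2*O)
Z(T, f) = -¼ (Z(T, f) = (½)/(-2) = (½)*(-½) = -¼)
H = 6492666086892 (H = -2735823*(-2373204) = 6492666086892)
(H + Z(1066, -460))/(-2691538 + 3243719) = (6492666086892 - ¼)/(-2691538 + 3243719) = (25970664347567/4)/552181 = (25970664347567/4)*(1/552181) = 25970664347567/2208724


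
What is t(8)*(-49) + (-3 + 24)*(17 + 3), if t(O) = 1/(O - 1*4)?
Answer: 1631/4 ≈ 407.75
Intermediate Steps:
t(O) = 1/(-4 + O) (t(O) = 1/(O - 4) = 1/(-4 + O))
t(8)*(-49) + (-3 + 24)*(17 + 3) = -49/(-4 + 8) + (-3 + 24)*(17 + 3) = -49/4 + 21*20 = (¼)*(-49) + 420 = -49/4 + 420 = 1631/4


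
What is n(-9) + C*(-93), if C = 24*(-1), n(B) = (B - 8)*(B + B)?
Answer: 2538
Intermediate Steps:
n(B) = 2*B*(-8 + B) (n(B) = (-8 + B)*(2*B) = 2*B*(-8 + B))
C = -24
n(-9) + C*(-93) = 2*(-9)*(-8 - 9) - 24*(-93) = 2*(-9)*(-17) + 2232 = 306 + 2232 = 2538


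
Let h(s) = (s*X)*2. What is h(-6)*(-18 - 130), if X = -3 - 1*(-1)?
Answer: -3552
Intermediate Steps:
X = -2 (X = -3 + 1 = -2)
h(s) = -4*s (h(s) = (s*(-2))*2 = -2*s*2 = -4*s)
h(-6)*(-18 - 130) = (-4*(-6))*(-18 - 130) = 24*(-148) = -3552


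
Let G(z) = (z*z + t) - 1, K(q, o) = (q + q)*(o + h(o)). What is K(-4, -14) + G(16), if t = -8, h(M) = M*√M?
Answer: 359 + 112*I*√14 ≈ 359.0 + 419.07*I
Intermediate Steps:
h(M) = M^(3/2)
K(q, o) = 2*q*(o + o^(3/2)) (K(q, o) = (q + q)*(o + o^(3/2)) = (2*q)*(o + o^(3/2)) = 2*q*(o + o^(3/2)))
G(z) = -9 + z² (G(z) = (z*z - 8) - 1 = (z² - 8) - 1 = (-8 + z²) - 1 = -9 + z²)
K(-4, -14) + G(16) = 2*(-4)*(-14 + (-14)^(3/2)) + (-9 + 16²) = 2*(-4)*(-14 - 14*I*√14) + (-9 + 256) = (112 + 112*I*√14) + 247 = 359 + 112*I*√14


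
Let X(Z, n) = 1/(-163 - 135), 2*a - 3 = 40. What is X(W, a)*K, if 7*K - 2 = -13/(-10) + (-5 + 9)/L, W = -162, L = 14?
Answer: -251/146020 ≈ -0.0017189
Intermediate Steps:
a = 43/2 (a = 3/2 + (½)*40 = 3/2 + 20 = 43/2 ≈ 21.500)
X(Z, n) = -1/298 (X(Z, n) = 1/(-298) = -1/298)
K = 251/490 (K = 2/7 + (-13/(-10) + (-5 + 9)/14)/7 = 2/7 + (-13*(-⅒) + 4*(1/14))/7 = 2/7 + (13/10 + 2/7)/7 = 2/7 + (⅐)*(111/70) = 2/7 + 111/490 = 251/490 ≈ 0.51225)
X(W, a)*K = -1/298*251/490 = -251/146020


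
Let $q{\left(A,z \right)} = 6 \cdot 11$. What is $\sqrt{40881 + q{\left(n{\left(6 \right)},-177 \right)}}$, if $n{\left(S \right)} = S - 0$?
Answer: $\sqrt{40947} \approx 202.35$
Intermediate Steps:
$n{\left(S \right)} = S$ ($n{\left(S \right)} = S + 0 = S$)
$q{\left(A,z \right)} = 66$
$\sqrt{40881 + q{\left(n{\left(6 \right)},-177 \right)}} = \sqrt{40881 + 66} = \sqrt{40947}$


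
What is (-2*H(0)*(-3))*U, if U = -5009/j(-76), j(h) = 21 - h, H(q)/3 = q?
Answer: 0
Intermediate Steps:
H(q) = 3*q
U = -5009/97 (U = -5009/(21 - 1*(-76)) = -5009/(21 + 76) = -5009/97 ≈ -51.639)
(-2*H(0)*(-3))*U = -2*3*0*(-3)*(-5009/97) = -0*(-3)*(-5009/97) = -2*0*(-5009/97) = 0*(-5009/97) = 0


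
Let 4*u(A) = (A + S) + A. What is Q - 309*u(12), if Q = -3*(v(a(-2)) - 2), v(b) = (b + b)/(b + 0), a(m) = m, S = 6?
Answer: -4635/2 ≈ -2317.5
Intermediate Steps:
v(b) = 2 (v(b) = (2*b)/b = 2)
Q = 0 (Q = -3*(2 - 2) = -3*0 = 0)
u(A) = 3/2 + A/2 (u(A) = ((A + 6) + A)/4 = ((6 + A) + A)/4 = (6 + 2*A)/4 = 3/2 + A/2)
Q - 309*u(12) = 0 - 309*(3/2 + (1/2)*12) = 0 - 309*(3/2 + 6) = 0 - 309*15/2 = 0 - 4635/2 = -4635/2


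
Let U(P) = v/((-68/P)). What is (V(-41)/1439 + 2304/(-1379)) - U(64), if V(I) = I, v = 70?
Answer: 2165182805/33734477 ≈ 64.183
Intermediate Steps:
U(P) = -35*P/34 (U(P) = 70/((-68/P)) = 70*(-P/68) = -35*P/34)
(V(-41)/1439 + 2304/(-1379)) - U(64) = (-41/1439 + 2304/(-1379)) - (-35)*64/34 = (-41*1/1439 + 2304*(-1/1379)) - 1*(-1120/17) = (-41/1439 - 2304/1379) + 1120/17 = -3371995/1984381 + 1120/17 = 2165182805/33734477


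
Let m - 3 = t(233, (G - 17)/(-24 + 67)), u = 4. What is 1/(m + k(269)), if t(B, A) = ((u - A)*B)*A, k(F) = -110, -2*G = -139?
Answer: 7396/5055763 ≈ 0.0014629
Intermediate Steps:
G = 139/2 (G = -½*(-139) = 139/2 ≈ 69.500)
t(B, A) = A*B*(4 - A) (t(B, A) = ((4 - A)*B)*A = (B*(4 - A))*A = A*B*(4 - A))
m = 5869323/7396 (m = 3 + ((139/2 - 17)/(-24 + 67))*233*(4 - (139/2 - 17)/(-24 + 67)) = 3 + ((105/2)/43)*233*(4 - 105/(2*43)) = 3 + ((105/2)*(1/43))*233*(4 - 105/(2*43)) = 3 + (105/86)*233*(4 - 1*105/86) = 3 + (105/86)*233*(4 - 105/86) = 3 + (105/86)*233*(239/86) = 3 + 5847135/7396 = 5869323/7396 ≈ 793.58)
1/(m + k(269)) = 1/(5869323/7396 - 110) = 1/(5055763/7396) = 7396/5055763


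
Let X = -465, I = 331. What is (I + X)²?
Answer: 17956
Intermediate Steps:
(I + X)² = (331 - 465)² = (-134)² = 17956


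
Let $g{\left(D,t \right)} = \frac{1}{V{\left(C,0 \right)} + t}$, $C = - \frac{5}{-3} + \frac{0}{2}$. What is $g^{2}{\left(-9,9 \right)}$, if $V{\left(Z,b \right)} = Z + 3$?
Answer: $\frac{9}{1681} \approx 0.005354$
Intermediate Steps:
$C = \frac{5}{3}$ ($C = \left(-5\right) \left(- \frac{1}{3}\right) + 0 \cdot \frac{1}{2} = \frac{5}{3} + 0 = \frac{5}{3} \approx 1.6667$)
$V{\left(Z,b \right)} = 3 + Z$
$g{\left(D,t \right)} = \frac{1}{\frac{14}{3} + t}$ ($g{\left(D,t \right)} = \frac{1}{\left(3 + \frac{5}{3}\right) + t} = \frac{1}{\frac{14}{3} + t}$)
$g^{2}{\left(-9,9 \right)} = \left(\frac{3}{14 + 3 \cdot 9}\right)^{2} = \left(\frac{3}{14 + 27}\right)^{2} = \left(\frac{3}{41}\right)^{2} = \frac{9}{1681}$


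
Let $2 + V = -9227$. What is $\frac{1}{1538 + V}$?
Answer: $- \frac{1}{7691} \approx -0.00013002$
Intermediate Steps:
$V = -9229$ ($V = -2 - 9227 = -9229$)
$\frac{1}{1538 + V} = \frac{1}{1538 - 9229} = \frac{1}{-7691} = - \frac{1}{7691}$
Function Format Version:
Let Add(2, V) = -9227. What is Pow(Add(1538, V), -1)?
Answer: Rational(-1, 7691) ≈ -0.00013002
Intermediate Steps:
V = -9229 (V = Add(-2, -9227) = -9229)
Pow(Add(1538, V), -1) = Pow(Add(1538, -9229), -1) = Pow(-7691, -1) = Rational(-1, 7691)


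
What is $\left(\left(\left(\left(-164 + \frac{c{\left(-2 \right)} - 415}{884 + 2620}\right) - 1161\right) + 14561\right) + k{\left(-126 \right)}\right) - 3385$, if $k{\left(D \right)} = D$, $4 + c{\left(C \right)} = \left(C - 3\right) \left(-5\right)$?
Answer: $\frac{17038003}{1752} \approx 9724.9$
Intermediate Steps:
$c{\left(C \right)} = 11 - 5 C$ ($c{\left(C \right)} = -4 + \left(C - 3\right) \left(-5\right) = -4 + \left(-3 + C\right) \left(-5\right) = -4 - \left(-15 + 5 C\right) = 11 - 5 C$)
$\left(\left(\left(\left(-164 + \frac{c{\left(-2 \right)} - 415}{884 + 2620}\right) - 1161\right) + 14561\right) + k{\left(-126 \right)}\right) - 3385 = \left(\left(\left(\left(-164 + \frac{\left(11 - -10\right) - 415}{884 + 2620}\right) - 1161\right) + 14561\right) - 126\right) - 3385 = \left(\left(\left(\left(-164 + \frac{\left(11 + 10\right) - 415}{3504}\right) - 1161\right) + 14561\right) - 126\right) - 3385 = \left(\left(\left(\left(-164 + \left(21 - 415\right) \frac{1}{3504}\right) - 1161\right) + 14561\right) - 126\right) - 3385 = \left(\left(\left(\left(-164 - \frac{197}{1752}\right) - 1161\right) + 14561\right) - 126\right) - 3385 = \left(\left(\left(- \frac{287525}{1752} - 1161\right) + 14561\right) - 126\right) - 3385 = \left(\left(- \frac{2321597}{1752} + 14561\right) - 126\right) - 3385 = \left(\frac{23189275}{1752} - 126\right) - 3385 = \frac{22968523}{1752} - 3385 = \frac{17038003}{1752}$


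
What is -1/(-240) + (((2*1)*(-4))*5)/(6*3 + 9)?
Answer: -3191/2160 ≈ -1.4773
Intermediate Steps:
-1/(-240) + (((2*1)*(-4))*5)/(6*3 + 9) = -1*(-1/240) + ((2*(-4))*5)/(18 + 9) = 1/240 - 8*5/27 = 1/240 - 40*1/27 = 1/240 - 40/27 = -3191/2160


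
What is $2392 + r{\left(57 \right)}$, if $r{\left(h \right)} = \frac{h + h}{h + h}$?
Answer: $2393$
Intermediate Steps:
$r{\left(h \right)} = 1$ ($r{\left(h \right)} = \frac{2 h}{2 h} = 2 h \frac{1}{2 h} = 1$)
$2392 + r{\left(57 \right)} = 2392 + 1 = 2393$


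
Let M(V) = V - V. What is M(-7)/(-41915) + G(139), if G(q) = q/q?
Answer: 1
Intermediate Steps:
M(V) = 0
G(q) = 1
M(-7)/(-41915) + G(139) = 0/(-41915) + 1 = 0*(-1/41915) + 1 = 0 + 1 = 1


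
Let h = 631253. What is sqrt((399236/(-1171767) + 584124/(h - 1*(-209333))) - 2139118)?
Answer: 2*I*sqrt(129706433747286973160621344953)/492485467731 ≈ 1462.6*I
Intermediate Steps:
sqrt((399236/(-1171767) + 584124/(h - 1*(-209333))) - 2139118) = sqrt((399236/(-1171767) + 584124/(631253 - 1*(-209333))) - 2139118) = sqrt((399236*(-1/1171767) + 584124/(631253 + 209333)) - 2139118) = sqrt((-399236/1171767 + 584124/840586) - 2139118) = sqrt((-399236/1171767 + 584124*(1/840586)) - 2139118) = sqrt((-399236/1171767 + 292062/420293) - 2139118) = sqrt(174432517406/492485467731 - 2139118) = sqrt(-1053484354329283852/492485467731) = 2*I*sqrt(129706433747286973160621344953)/492485467731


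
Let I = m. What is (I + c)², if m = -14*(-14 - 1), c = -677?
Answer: 218089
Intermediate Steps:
m = 210 (m = -14*(-15) = 210)
I = 210
(I + c)² = (210 - 677)² = (-467)² = 218089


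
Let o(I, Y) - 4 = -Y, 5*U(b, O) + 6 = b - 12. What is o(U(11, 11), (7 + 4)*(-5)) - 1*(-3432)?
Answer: 3491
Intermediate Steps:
U(b, O) = -18/5 + b/5 (U(b, O) = -6/5 + (b - 12)/5 = -6/5 + (-12 + b)/5 = -6/5 + (-12/5 + b/5) = -18/5 + b/5)
o(I, Y) = 4 - Y
o(U(11, 11), (7 + 4)*(-5)) - 1*(-3432) = (4 - (7 + 4)*(-5)) - 1*(-3432) = (4 - 11*(-5)) + 3432 = (4 - 1*(-55)) + 3432 = (4 + 55) + 3432 = 59 + 3432 = 3491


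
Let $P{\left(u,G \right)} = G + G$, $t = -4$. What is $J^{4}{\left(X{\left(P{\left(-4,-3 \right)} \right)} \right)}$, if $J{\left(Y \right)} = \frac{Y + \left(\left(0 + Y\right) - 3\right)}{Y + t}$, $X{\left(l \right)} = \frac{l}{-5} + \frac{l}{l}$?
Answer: $\frac{2401}{6561} \approx 0.36595$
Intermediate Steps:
$P{\left(u,G \right)} = 2 G$
$X{\left(l \right)} = 1 - \frac{l}{5}$ ($X{\left(l \right)} = l \left(- \frac{1}{5}\right) + 1 = - \frac{l}{5} + 1 = 1 - \frac{l}{5}$)
$J{\left(Y \right)} = \frac{-3 + 2 Y}{-4 + Y}$ ($J{\left(Y \right)} = \frac{Y + \left(\left(0 + Y\right) - 3\right)}{Y - 4} = \frac{Y + \left(Y - 3\right)}{-4 + Y} = \frac{Y + \left(-3 + Y\right)}{-4 + Y} = \frac{-3 + 2 Y}{-4 + Y}$)
$J^{4}{\left(X{\left(P{\left(-4,-3 \right)} \right)} \right)} = \left(\frac{-3 + 2 \left(1 - \frac{2 \left(-3\right)}{5}\right)}{-4 - \left(-1 + \frac{2 \left(-3\right)}{5}\right)}\right)^{4} = \left(\frac{-3 + 2 \left(1 - - \frac{6}{5}\right)}{-4 + \left(1 - - \frac{6}{5}\right)}\right)^{4} = \left(\frac{-3 + 2 \left(1 + \frac{6}{5}\right)}{-4 + \left(1 + \frac{6}{5}\right)}\right)^{4} = \left(\frac{-3 + 2 \cdot \frac{11}{5}}{-4 + \frac{11}{5}}\right)^{4} = \left(\frac{-3 + \frac{22}{5}}{- \frac{9}{5}}\right)^{4} = \left(\left(- \frac{5}{9}\right) \frac{7}{5}\right)^{4} = \left(- \frac{7}{9}\right)^{4} = \frac{2401}{6561}$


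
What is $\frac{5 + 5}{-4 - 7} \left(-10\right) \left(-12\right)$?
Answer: $- \frac{1200}{11} \approx -109.09$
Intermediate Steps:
$\frac{5 + 5}{-4 - 7} \left(-10\right) \left(-12\right) = \frac{10}{-11} \left(-10\right) \left(-12\right) = 10 \left(- \frac{1}{11}\right) \left(-10\right) \left(-12\right) = \left(- \frac{10}{11}\right) \left(-10\right) \left(-12\right) = \frac{100}{11} \left(-12\right) = - \frac{1200}{11}$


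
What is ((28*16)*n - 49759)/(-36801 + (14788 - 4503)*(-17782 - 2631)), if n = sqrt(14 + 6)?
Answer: 49759/209984506 - 448*sqrt(5)/104992253 ≈ 0.00022742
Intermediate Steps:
n = 2*sqrt(5) (n = sqrt(20) = 2*sqrt(5) ≈ 4.4721)
((28*16)*n - 49759)/(-36801 + (14788 - 4503)*(-17782 - 2631)) = ((28*16)*(2*sqrt(5)) - 49759)/(-36801 + (14788 - 4503)*(-17782 - 2631)) = (448*(2*sqrt(5)) - 49759)/(-36801 + 10285*(-20413)) = (896*sqrt(5) - 49759)/(-36801 - 209947705) = (-49759 + 896*sqrt(5))/(-209984506) = (-49759 + 896*sqrt(5))*(-1/209984506) = 49759/209984506 - 448*sqrt(5)/104992253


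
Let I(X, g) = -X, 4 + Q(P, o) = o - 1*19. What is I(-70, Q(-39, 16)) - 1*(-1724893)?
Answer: 1724963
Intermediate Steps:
Q(P, o) = -23 + o (Q(P, o) = -4 + (o - 1*19) = -4 + (o - 19) = -4 + (-19 + o) = -23 + o)
I(-70, Q(-39, 16)) - 1*(-1724893) = -1*(-70) - 1*(-1724893) = 70 + 1724893 = 1724963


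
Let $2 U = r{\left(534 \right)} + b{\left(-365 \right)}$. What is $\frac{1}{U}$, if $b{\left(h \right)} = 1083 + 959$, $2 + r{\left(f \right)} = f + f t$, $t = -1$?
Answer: $\frac{1}{1020} \approx 0.00098039$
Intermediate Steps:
$r{\left(f \right)} = -2$ ($r{\left(f \right)} = -2 + \left(f + f \left(-1\right)\right) = -2 + \left(f - f\right) = -2 + 0 = -2$)
$b{\left(h \right)} = 2042$
$U = 1020$ ($U = \frac{-2 + 2042}{2} = \frac{1}{2} \cdot 2040 = 1020$)
$\frac{1}{U} = \frac{1}{1020}$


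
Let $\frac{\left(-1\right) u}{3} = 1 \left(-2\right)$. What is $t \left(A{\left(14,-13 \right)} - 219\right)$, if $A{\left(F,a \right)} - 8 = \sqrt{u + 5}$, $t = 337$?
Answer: $-71107 + 337 \sqrt{11} \approx -69989.0$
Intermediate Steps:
$u = 6$ ($u = - 3 \cdot 1 \left(-2\right) = \left(-3\right) \left(-2\right) = 6$)
$A{\left(F,a \right)} = 8 + \sqrt{11}$ ($A{\left(F,a \right)} = 8 + \sqrt{6 + 5} = 8 + \sqrt{11}$)
$t \left(A{\left(14,-13 \right)} - 219\right) = 337 \left(\left(8 + \sqrt{11}\right) - 219\right) = 337 \left(-211 + \sqrt{11}\right) = -71107 + 337 \sqrt{11}$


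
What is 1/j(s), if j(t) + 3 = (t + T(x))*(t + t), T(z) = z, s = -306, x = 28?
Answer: 1/170133 ≈ 5.8778e-6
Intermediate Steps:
j(t) = -3 + 2*t*(28 + t) (j(t) = -3 + (t + 28)*(t + t) = -3 + (28 + t)*(2*t) = -3 + 2*t*(28 + t))
1/j(s) = 1/(-3 + 2*(-306)² + 56*(-306)) = 1/(-3 + 2*93636 - 17136) = 1/(-3 + 187272 - 17136) = 1/170133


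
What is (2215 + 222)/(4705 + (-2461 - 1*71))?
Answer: 2437/2173 ≈ 1.1215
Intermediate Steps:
(2215 + 222)/(4705 + (-2461 - 1*71)) = 2437/(4705 + (-2461 - 71)) = 2437/(4705 - 2532) = 2437/2173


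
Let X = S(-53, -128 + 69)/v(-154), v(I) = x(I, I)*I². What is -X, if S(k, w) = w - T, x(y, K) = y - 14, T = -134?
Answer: 25/1328096 ≈ 1.8824e-5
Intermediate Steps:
x(y, K) = -14 + y
S(k, w) = 134 + w (S(k, w) = w - 1*(-134) = w + 134 = 134 + w)
v(I) = I²*(-14 + I) (v(I) = (-14 + I)*I² = I²*(-14 + I))
X = -25/1328096 (X = (134 + (-128 + 69))/(((-154)²*(-14 - 154))) = (134 - 59)/((23716*(-168))) = 75/(-3984288) = 75*(-1/3984288) = -25/1328096 ≈ -1.8824e-5)
-X = -1*(-25/1328096) = 25/1328096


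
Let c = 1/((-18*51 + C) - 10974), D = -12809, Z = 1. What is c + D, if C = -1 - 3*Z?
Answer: -152375865/11896 ≈ -12809.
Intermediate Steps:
C = -4 (C = -1 - 3*1 = -1 - 3 = -4)
c = -1/11896 (c = 1/((-18*51 - 4) - 10974) = 1/((-918 - 4) - 10974) = 1/(-922 - 10974) = 1/(-11896) = -1/11896 ≈ -8.4062e-5)
c + D = -1/11896 - 12809 = -152375865/11896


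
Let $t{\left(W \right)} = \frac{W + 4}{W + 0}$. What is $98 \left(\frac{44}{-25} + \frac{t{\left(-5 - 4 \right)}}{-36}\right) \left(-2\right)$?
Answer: $\frac{704669}{2025} \approx 347.98$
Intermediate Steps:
$t{\left(W \right)} = \frac{4 + W}{W}$
$98 \left(\frac{44}{-25} + \frac{t{\left(-5 - 4 \right)}}{-36}\right) \left(-2\right) = 98 \left(\frac{44}{-25} + \frac{\frac{1}{-5 - 4} \left(4 - 9\right)}{-36}\right) \left(-2\right) = 98 \left(44 \left(- \frac{1}{25}\right) + \frac{4 - 9}{-5 - 4} \left(- \frac{1}{36}\right)\right) \left(-2\right) = 98 \left(- \frac{44}{25} + \frac{4 - 9}{-9} \left(- \frac{1}{36}\right)\right) \left(-2\right) = 98 \left(- \frac{44}{25} + \left(- \frac{1}{9}\right) \left(-5\right) \left(- \frac{1}{36}\right)\right) \left(-2\right) = 98 \left(- \frac{44}{25} + \frac{5}{9} \left(- \frac{1}{36}\right)\right) \left(-2\right) = 98 \left(- \frac{44}{25} - \frac{5}{324}\right) \left(-2\right) = 98 \left(- \frac{14381}{8100}\right) \left(-2\right) = \left(- \frac{704669}{4050}\right) \left(-2\right) = \frac{704669}{2025}$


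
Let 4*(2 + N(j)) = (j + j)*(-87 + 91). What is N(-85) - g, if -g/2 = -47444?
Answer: -95060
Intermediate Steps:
g = 94888 (g = -2*(-47444) = 94888)
N(j) = -2 + 2*j (N(j) = -2 + ((j + j)*(-87 + 91))/4 = -2 + ((2*j)*4)/4 = -2 + (8*j)/4 = -2 + 2*j)
N(-85) - g = (-2 + 2*(-85)) - 1*94888 = (-2 - 170) - 94888 = -172 - 94888 = -95060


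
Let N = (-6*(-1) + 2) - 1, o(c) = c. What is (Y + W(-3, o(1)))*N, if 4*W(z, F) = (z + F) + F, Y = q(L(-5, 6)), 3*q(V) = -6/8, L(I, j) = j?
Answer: -7/2 ≈ -3.5000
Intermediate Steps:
q(V) = -1/4 (q(V) = (-6/8)/3 = (-6*1/8)/3 = (1/3)*(-3/4) = -1/4)
Y = -1/4 ≈ -0.25000
W(z, F) = F/2 + z/4 (W(z, F) = ((z + F) + F)/4 = ((F + z) + F)/4 = (z + 2*F)/4 = F/2 + z/4)
N = 7 (N = (6 + 2) - 1 = 8 - 1 = 7)
(Y + W(-3, o(1)))*N = (-1/4 + ((1/2)*1 + (1/4)*(-3)))*7 = (-1/4 + (1/2 - 3/4))*7 = (-1/4 - 1/4)*7 = -1/2*7 = -7/2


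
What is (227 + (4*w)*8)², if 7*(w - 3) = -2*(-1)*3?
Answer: 6017209/49 ≈ 1.2280e+5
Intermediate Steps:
w = 27/7 (w = 3 + (-2*(-1)*3)/7 = 3 + (2*3)/7 = 3 + (⅐)*6 = 3 + 6/7 = 27/7 ≈ 3.8571)
(227 + (4*w)*8)² = (227 + (4*(27/7))*8)² = (227 + (108/7)*8)² = (227 + 864/7)² = (2453/7)² = 6017209/49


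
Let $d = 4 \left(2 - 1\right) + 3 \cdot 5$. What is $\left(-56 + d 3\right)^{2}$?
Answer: $1$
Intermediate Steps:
$d = 19$ ($d = 4 \cdot 1 + 15 = 4 + 15 = 19$)
$\left(-56 + d 3\right)^{2} = \left(-56 + 19 \cdot 3\right)^{2} = \left(-56 + 57\right)^{2} = 1^{2} = 1$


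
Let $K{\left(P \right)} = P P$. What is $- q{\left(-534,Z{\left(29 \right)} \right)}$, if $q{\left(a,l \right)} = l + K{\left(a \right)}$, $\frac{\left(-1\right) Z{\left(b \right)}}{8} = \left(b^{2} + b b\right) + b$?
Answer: $-271468$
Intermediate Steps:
$K{\left(P \right)} = P^{2}$
$Z{\left(b \right)} = - 16 b^{2} - 8 b$ ($Z{\left(b \right)} = - 8 \left(\left(b^{2} + b b\right) + b\right) = - 8 \left(\left(b^{2} + b^{2}\right) + b\right) = - 8 \left(2 b^{2} + b\right) = - 8 \left(b + 2 b^{2}\right) = - 16 b^{2} - 8 b$)
$q{\left(a,l \right)} = l + a^{2}$
$- q{\left(-534,Z{\left(29 \right)} \right)} = - (\left(-8\right) 29 \left(1 + 2 \cdot 29\right) + \left(-534\right)^{2}) = - (\left(-8\right) 29 \left(1 + 58\right) + 285156) = - (\left(-8\right) 29 \cdot 59 + 285156) = - (-13688 + 285156) = \left(-1\right) 271468 = -271468$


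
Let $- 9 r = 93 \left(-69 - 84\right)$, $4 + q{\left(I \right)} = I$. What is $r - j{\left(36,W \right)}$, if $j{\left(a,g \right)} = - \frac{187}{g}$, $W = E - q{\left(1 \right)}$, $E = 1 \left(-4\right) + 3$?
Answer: $\frac{3349}{2} \approx 1674.5$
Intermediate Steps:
$q{\left(I \right)} = -4 + I$
$E = -1$ ($E = -4 + 3 = -1$)
$W = 2$ ($W = -1 - \left(-4 + 1\right) = -1 - -3 = -1 + 3 = 2$)
$r = 1581$ ($r = - \frac{93 \left(-69 - 84\right)}{9} = - \frac{93 \left(-153\right)}{9} = \left(- \frac{1}{9}\right) \left(-14229\right) = 1581$)
$r - j{\left(36,W \right)} = 1581 - - \frac{187}{2} = 1581 + \frac{187}{2} = \frac{3349}{2}$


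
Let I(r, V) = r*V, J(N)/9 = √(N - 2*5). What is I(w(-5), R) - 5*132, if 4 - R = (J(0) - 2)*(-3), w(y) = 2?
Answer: -664 + 54*I*√10 ≈ -664.0 + 170.76*I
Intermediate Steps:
J(N) = 9*√(-10 + N) (J(N) = 9*√(N - 2*5) = 9*√(N - 10) = 9*√(-10 + N))
R = -2 + 27*I*√10 (R = 4 - (9*√(-10 + 0) - 2)*(-3) = 4 - (9*√(-10) - 2)*(-3) = 4 - (9*(I*√10) - 2)*(-3) = 4 - (9*I*√10 - 2)*(-3) = 4 - (-2 + 9*I*√10)*(-3) = 4 - (6 - 27*I*√10) = 4 + (-6 + 27*I*√10) = -2 + 27*I*√10 ≈ -2.0 + 85.381*I)
I(r, V) = V*r
I(w(-5), R) - 5*132 = (-2 + 27*I*√10)*2 - 5*132 = (-4 + 54*I*√10) - 660 = -664 + 54*I*√10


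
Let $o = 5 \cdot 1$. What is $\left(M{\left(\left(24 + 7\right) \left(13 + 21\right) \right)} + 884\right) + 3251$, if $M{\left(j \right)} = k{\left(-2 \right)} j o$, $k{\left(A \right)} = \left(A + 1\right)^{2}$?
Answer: $9405$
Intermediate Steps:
$k{\left(A \right)} = \left(1 + A\right)^{2}$
$o = 5$
$M{\left(j \right)} = 5 j$ ($M{\left(j \right)} = \left(1 - 2\right)^{2} j 5 = \left(-1\right)^{2} j 5 = 1 j 5 = j 5 = 5 j$)
$\left(M{\left(\left(24 + 7\right) \left(13 + 21\right) \right)} + 884\right) + 3251 = \left(5 \left(24 + 7\right) \left(13 + 21\right) + 884\right) + 3251 = \left(5 \cdot 31 \cdot 34 + 884\right) + 3251 = \left(5 \cdot 1054 + 884\right) + 3251 = \left(5270 + 884\right) + 3251 = 6154 + 3251 = 9405$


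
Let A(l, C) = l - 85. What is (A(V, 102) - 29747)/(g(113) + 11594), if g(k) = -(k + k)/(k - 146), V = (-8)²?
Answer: -245586/95707 ≈ -2.5660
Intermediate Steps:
V = 64
g(k) = -2*k/(-146 + k)
A(l, C) = -85 + l
(A(V, 102) - 29747)/(g(113) + 11594) = ((-85 + 64) - 29747)/(-2*113/(-146 + 113) + 11594) = (-21 - 29747)/(-2*113/(-33) + 11594) = -29768/(-2*113*(-1/33) + 11594) = -29768/(226/33 + 11594) = -29768/382828/33 = -29768*33/382828 = -245586/95707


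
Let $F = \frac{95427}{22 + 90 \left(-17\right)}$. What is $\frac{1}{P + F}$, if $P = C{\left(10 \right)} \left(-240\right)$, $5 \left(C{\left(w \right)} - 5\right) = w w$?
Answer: $- \frac{1508}{9143427} \approx -0.00016493$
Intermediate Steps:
$C{\left(w \right)} = 5 + \frac{w^{2}}{5}$ ($C{\left(w \right)} = 5 + \frac{w w}{5} = 5 + \frac{w^{2}}{5}$)
$P = -6000$ ($P = \left(5 + \frac{10^{2}}{5}\right) \left(-240\right) = \left(5 + \frac{1}{5} \cdot 100\right) \left(-240\right) = \left(5 + 20\right) \left(-240\right) = 25 \left(-240\right) = -6000$)
$F = - \frac{95427}{1508}$ ($F = \frac{95427}{22 - 1530} = \frac{95427}{-1508} = 95427 \left(- \frac{1}{1508}\right) = - \frac{95427}{1508} \approx -63.281$)
$\frac{1}{P + F} = \frac{1}{-6000 - \frac{95427}{1508}} = \frac{1}{- \frac{9143427}{1508}} = - \frac{1508}{9143427}$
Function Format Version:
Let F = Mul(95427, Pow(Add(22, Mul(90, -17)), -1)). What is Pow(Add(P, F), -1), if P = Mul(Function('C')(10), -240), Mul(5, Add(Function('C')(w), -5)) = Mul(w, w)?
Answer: Rational(-1508, 9143427) ≈ -0.00016493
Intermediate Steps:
Function('C')(w) = Add(5, Mul(Rational(1, 5), Pow(w, 2))) (Function('C')(w) = Add(5, Mul(Rational(1, 5), Mul(w, w))) = Add(5, Mul(Rational(1, 5), Pow(w, 2))))
P = -6000 (P = Mul(Add(5, Mul(Rational(1, 5), Pow(10, 2))), -240) = Mul(Add(5, Mul(Rational(1, 5), 100)), -240) = Mul(Add(5, 20), -240) = Mul(25, -240) = -6000)
F = Rational(-95427, 1508) (F = Mul(95427, Pow(Add(22, -1530), -1)) = Mul(95427, Pow(-1508, -1)) = Mul(95427, Rational(-1, 1508)) = Rational(-95427, 1508) ≈ -63.281)
Pow(Add(P, F), -1) = Pow(Add(-6000, Rational(-95427, 1508)), -1) = Pow(Rational(-9143427, 1508), -1) = Rational(-1508, 9143427)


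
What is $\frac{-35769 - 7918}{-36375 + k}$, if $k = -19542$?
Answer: $\frac{43687}{55917} \approx 0.78128$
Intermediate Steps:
$\frac{-35769 - 7918}{-36375 + k} = \frac{-35769 - 7918}{-36375 - 19542} = - \frac{43687}{-55917} = \left(-43687\right) \left(- \frac{1}{55917}\right) = \frac{43687}{55917}$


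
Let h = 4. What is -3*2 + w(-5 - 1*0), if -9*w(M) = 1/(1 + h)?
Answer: -271/45 ≈ -6.0222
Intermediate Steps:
w(M) = -1/45 (w(M) = -1/(9*(1 + 4)) = -⅑/5 = -⅑*⅕ = -1/45)
-3*2 + w(-5 - 1*0) = -3*2 - 1/45 = -6 - 1/45 = -271/45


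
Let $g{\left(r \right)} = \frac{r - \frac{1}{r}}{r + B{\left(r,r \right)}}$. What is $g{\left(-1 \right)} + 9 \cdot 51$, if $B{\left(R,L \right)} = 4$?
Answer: $459$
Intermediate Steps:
$g{\left(r \right)} = \frac{r - \frac{1}{r}}{4 + r}$ ($g{\left(r \right)} = \frac{r - \frac{1}{r}}{r + 4} = \frac{r - \frac{1}{r}}{4 + r}$)
$g{\left(-1 \right)} + 9 \cdot 51 = \frac{-1 + \left(-1\right)^{2}}{\left(-1\right) \left(4 - 1\right)} + 9 \cdot 51 = - \frac{-1 + 1}{3} + 459 = \left(-1\right) \frac{1}{3} \cdot 0 + 459 = 0 + 459 = 459$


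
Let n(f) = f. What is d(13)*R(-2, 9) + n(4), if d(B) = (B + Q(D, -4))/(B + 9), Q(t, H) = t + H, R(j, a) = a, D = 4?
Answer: 205/22 ≈ 9.3182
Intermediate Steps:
Q(t, H) = H + t
d(B) = B/(9 + B) (d(B) = (B + (-4 + 4))/(B + 9) = (B + 0)/(9 + B) = B/(9 + B))
d(13)*R(-2, 9) + n(4) = (13/(9 + 13))*9 + 4 = (13/22)*9 + 4 = 117/22 + 4 = 205/22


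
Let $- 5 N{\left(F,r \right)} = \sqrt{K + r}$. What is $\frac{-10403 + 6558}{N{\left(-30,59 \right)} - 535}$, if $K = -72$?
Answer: $\frac{51426875}{7155638} - \frac{19225 i \sqrt{13}}{7155638} \approx 7.1869 - 0.009687 i$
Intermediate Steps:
$N{\left(F,r \right)} = - \frac{\sqrt{-72 + r}}{5}$
$\frac{-10403 + 6558}{N{\left(-30,59 \right)} - 535} = \frac{-10403 + 6558}{- \frac{\sqrt{-72 + 59}}{5} - 535} = - \frac{3845}{- \frac{\sqrt{-13}}{5} - 535} = - \frac{3845}{- \frac{i \sqrt{13}}{5} - 535} = - \frac{3845}{-535 - \frac{i \sqrt{13}}{5}}$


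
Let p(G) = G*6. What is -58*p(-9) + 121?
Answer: 3253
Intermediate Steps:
p(G) = 6*G
-58*p(-9) + 121 = -348*(-9) + 121 = -58*(-54) + 121 = 3132 + 121 = 3253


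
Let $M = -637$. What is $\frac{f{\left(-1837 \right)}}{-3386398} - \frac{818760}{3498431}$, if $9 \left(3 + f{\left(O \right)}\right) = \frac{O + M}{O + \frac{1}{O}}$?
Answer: $- \frac{21052031626276934347}{89952299737654249485} \approx -0.23404$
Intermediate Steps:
$f{\left(O \right)} = -3 + \frac{-637 + O}{9 \left(O + \frac{1}{O}\right)}$ ($f{\left(O \right)} = -3 + \frac{\left(O - 637\right) \frac{1}{O + \frac{1}{O}}}{9} = -3 + \frac{\left(-637 + O\right) \frac{1}{O + \frac{1}{O}}}{9} = -3 + \frac{\frac{1}{O + \frac{1}{O}} \left(-637 + O\right)}{9} = -3 + \frac{-637 + O}{9 \left(O + \frac{1}{O}\right)}$)
$\frac{f{\left(-1837 \right)}}{-3386398} - \frac{818760}{3498431} = \frac{\frac{1}{9} \frac{1}{1 + \left(-1837\right)^{2}} \left(-27 - -1170169 - 26 \left(-1837\right)^{2}\right)}{-3386398} - \frac{818760}{3498431} = \frac{-27 + 1170169 - 87738794}{9 \left(1 + 3374569\right)} \left(- \frac{1}{3386398}\right) - \frac{818760}{3498431} = \frac{-27 + 1170169 - 87738794}{9 \cdot 3374570} \left(- \frac{1}{3386398}\right) - \frac{818760}{3498431} = \frac{1}{9} \cdot \frac{1}{3374570} \left(-86568652\right) \left(- \frac{1}{3386398}\right) - \frac{818760}{3498431} = \left(- \frac{43284326}{15185565}\right) \left(- \frac{1}{3386398}\right) - \frac{818760}{3498431} = \frac{21642163}{25712183472435} - \frac{818760}{3498431} = - \frac{21052031626276934347}{89952299737654249485}$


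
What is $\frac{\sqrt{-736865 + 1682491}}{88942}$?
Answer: $\frac{\sqrt{945626}}{88942} \approx 0.010933$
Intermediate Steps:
$\frac{\sqrt{-736865 + 1682491}}{88942} = \sqrt{945626} \cdot \frac{1}{88942} = \frac{\sqrt{945626}}{88942}$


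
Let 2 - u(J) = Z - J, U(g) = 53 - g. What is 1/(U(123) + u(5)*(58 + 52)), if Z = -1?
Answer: 1/810 ≈ 0.0012346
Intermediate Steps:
u(J) = 3 + J (u(J) = 2 - (-1 - J) = 2 + (1 + J) = 3 + J)
1/(U(123) + u(5)*(58 + 52)) = 1/((53 - 1*123) + (3 + 5)*(58 + 52)) = 1/((53 - 123) + 8*110) = 1/(-70 + 880) = 1/810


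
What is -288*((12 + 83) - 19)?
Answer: -21888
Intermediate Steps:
-288*((12 + 83) - 19) = -288*(95 - 19) = -288*76 = -21888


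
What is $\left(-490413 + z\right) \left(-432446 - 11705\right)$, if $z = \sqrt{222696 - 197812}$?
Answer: $217817424363 - 888302 \sqrt{6221} \approx 2.1775 \cdot 10^{11}$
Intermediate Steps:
$z = 2 \sqrt{6221}$ ($z = \sqrt{24884} = 2 \sqrt{6221} \approx 157.75$)
$\left(-490413 + z\right) \left(-432446 - 11705\right) = \left(-490413 + 2 \sqrt{6221}\right) \left(-432446 - 11705\right) = \left(-490413 + 2 \sqrt{6221}\right) \left(-444151\right) = 217817424363 - 888302 \sqrt{6221}$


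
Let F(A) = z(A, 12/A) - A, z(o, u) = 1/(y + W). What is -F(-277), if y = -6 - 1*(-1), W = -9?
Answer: -3877/14 ≈ -276.93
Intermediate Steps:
y = -5 (y = -6 + 1 = -5)
z(o, u) = -1/14 (z(o, u) = 1/(-5 - 9) = 1/(-14) = -1/14)
F(A) = -1/14 - A
-F(-277) = -(-1/14 - 1*(-277)) = -(-1/14 + 277) = -1*3877/14 = -3877/14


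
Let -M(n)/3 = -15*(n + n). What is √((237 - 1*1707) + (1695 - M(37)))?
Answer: 3*I*√345 ≈ 55.723*I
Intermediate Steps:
M(n) = 90*n (M(n) = -(-45)*(n + n) = -(-45)*2*n = -(-90)*n = 90*n)
√((237 - 1*1707) + (1695 - M(37))) = √((237 - 1*1707) + (1695 - 90*37)) = √((237 - 1707) + (1695 - 1*3330)) = √(-1470 + (1695 - 3330)) = √(-1470 - 1635) = √(-3105) = 3*I*√345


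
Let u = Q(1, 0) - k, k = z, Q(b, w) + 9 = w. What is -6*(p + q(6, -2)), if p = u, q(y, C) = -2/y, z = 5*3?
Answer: 146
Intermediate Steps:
Q(b, w) = -9 + w
z = 15
k = 15
u = -24 (u = (-9 + 0) - 1*15 = -9 - 15 = -24)
p = -24
-6*(p + q(6, -2)) = -6*(-24 - 2/6) = -6*(-24 - 2*⅙) = -6*(-24 - ⅓) = -6*(-73/3) = 146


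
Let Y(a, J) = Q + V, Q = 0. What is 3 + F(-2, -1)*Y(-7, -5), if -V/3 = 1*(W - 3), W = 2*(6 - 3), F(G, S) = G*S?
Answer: -15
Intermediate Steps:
W = 6 (W = 2*3 = 6)
V = -9 (V = -3*(6 - 3) = -3*3 = -9)
Y(a, J) = -9 (Y(a, J) = 0 - 9 = -9)
3 + F(-2, -1)*Y(-7, -5) = 3 - 2*(-1)*(-9) = 3 + 2*(-9) = 3 - 18 = -15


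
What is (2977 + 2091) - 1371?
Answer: 3697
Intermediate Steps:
(2977 + 2091) - 1371 = 5068 - 1371 = 3697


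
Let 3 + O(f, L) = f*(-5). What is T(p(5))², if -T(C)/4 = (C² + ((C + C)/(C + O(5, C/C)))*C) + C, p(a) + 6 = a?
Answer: 64/841 ≈ 0.076100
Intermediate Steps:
O(f, L) = -3 - 5*f (O(f, L) = -3 + f*(-5) = -3 - 5*f)
p(a) = -6 + a
T(C) = -4*C - 4*C² - 8*C²/(-28 + C) (T(C) = -4*((C² + ((C + C)/(C + (-3 - 5*5)))*C) + C) = -4*((C² + ((2*C)/(C + (-3 - 25)))*C) + C) = -4*((C² + ((2*C)/(C - 28))*C) + C) = -4*((C² + ((2*C)/(-28 + C))*C) + C) = -4*((C² + (2*C/(-28 + C))*C) + C) = -4*((C² + 2*C²/(-28 + C)) + C) = -4*(C + C² + 2*C²/(-28 + C)) = -4*C - 4*C² - 8*C²/(-28 + C))
T(p(5))² = (4*(-6 + 5)*(28 - (-6 + 5)² + 25*(-6 + 5))/(-28 + (-6 + 5)))² = (4*(-1)*(28 - 1*(-1)² + 25*(-1))/(-28 - 1))² = (4*(-1)*(28 - 1*1 - 25)/(-29))² = (4*(-1)*(-1/29)*(28 - 1 - 25))² = (4*(-1)*(-1/29)*2)² = (8/29)² = 64/841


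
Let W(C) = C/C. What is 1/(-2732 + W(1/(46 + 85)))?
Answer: -1/2731 ≈ -0.00036617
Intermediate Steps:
W(C) = 1
1/(-2732 + W(1/(46 + 85))) = 1/(-2732 + 1) = 1/(-2731) = -1/2731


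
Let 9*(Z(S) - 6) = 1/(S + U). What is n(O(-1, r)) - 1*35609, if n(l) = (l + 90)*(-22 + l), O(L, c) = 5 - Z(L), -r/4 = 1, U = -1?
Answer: -12199355/324 ≈ -37652.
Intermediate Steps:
Z(S) = 6 + 1/(9*(-1 + S)) (Z(S) = 6 + 1/(9*(S - 1)) = 6 + 1/(9*(-1 + S)))
r = -4 (r = -4*1 = -4)
O(L, c) = 5 - (-53 + 54*L)/(9*(-1 + L))
n(l) = (-22 + l)*(90 + l) (n(l) = (90 + l)*(-22 + l) = (-22 + l)*(90 + l))
n(O(-1, r)) - 1*35609 = (-1980 + ((8/9 - 1*(-1))/(-1 - 1))**2 + 68*((8/9 - 1*(-1))/(-1 - 1))) - 1*35609 = (-1980 + ((8/9 + 1)/(-2))**2 + 68*((8/9 + 1)/(-2))) - 35609 = (-1980 + (-1/2*17/9)**2 + 68*(-1/2*17/9)) - 35609 = (-1980 + (-17/18)**2 + 68*(-17/18)) - 35609 = (-1980 + 289/324 - 578/9) - 35609 = -662039/324 - 35609 = -12199355/324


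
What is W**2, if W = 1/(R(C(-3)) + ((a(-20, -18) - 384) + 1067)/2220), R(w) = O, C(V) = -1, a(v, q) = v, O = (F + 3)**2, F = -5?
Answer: 547600/10118761 ≈ 0.054117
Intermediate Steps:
O = 4 (O = (-5 + 3)**2 = (-2)**2 = 4)
R(w) = 4
W = 740/3181 (W = 1/(4 + ((-20 - 384) + 1067)/2220) = 1/(4 + (-404 + 1067)*(1/2220)) = 1/(4 + 663*(1/2220)) = 1/(4 + 221/740) = 1/(3181/740) = 740/3181 ≈ 0.23263)
W**2 = (740/3181)**2 = 547600/10118761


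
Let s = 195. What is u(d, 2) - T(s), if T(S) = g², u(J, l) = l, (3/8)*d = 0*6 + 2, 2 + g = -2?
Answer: -14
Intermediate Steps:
g = -4 (g = -2 - 2 = -4)
d = 16/3 (d = 8*(0*6 + 2)/3 = 8*(0 + 2)/3 = (8/3)*2 = 16/3 ≈ 5.3333)
T(S) = 16 (T(S) = (-4)² = 16)
u(d, 2) - T(s) = 2 - 1*16 = 2 - 16 = -14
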